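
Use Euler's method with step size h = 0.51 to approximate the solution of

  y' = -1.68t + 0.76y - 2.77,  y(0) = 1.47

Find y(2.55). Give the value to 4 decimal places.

Euler: y_{n+1} = y_n + h·f(t_n, y_n).
t=0.000000, y=1.470000: f=-1.652800 → y ← 1.470000 + 0.51·(-1.652800) = 0.627072
t=0.510000, y=0.627072: f=-3.150225 → y ← 0.627072 + 0.51·(-3.150225) = -0.979543
t=1.020000, y=-0.979543: f=-5.228053 → y ← -0.979543 + 0.51·(-5.228053) = -3.645850
t=1.530000, y=-3.645850: f=-8.111246 → y ← -3.645850 + 0.51·(-8.111246) = -7.782585
t=2.040000, y=-7.782585: f=-12.111965 → y ← -7.782585 + 0.51·(-12.111965) = -13.959687
y(2.55) ≈ -13.9597

-13.9597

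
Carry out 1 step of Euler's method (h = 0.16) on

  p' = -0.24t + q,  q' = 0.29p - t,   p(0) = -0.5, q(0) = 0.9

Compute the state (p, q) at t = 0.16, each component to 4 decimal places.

-0.3560, 0.8768

Euler on (p,q): p_{n+1} = p_n + h·p', q_{n+1} = q_n + h·q'.
0.000000: (-0.500000, 0.900000); f=(0.900000, -0.145000) → (-0.356000, 0.876800)
(p(0.16), q(0.16)) ≈ (-0.3560, 0.8768)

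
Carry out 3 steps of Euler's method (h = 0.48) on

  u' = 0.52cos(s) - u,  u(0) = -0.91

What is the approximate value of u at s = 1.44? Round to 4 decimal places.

Euler: u_{n+1} = u_n + h·f(s_n, u_n).
s=0.000000, u=-0.910000: f=1.430000 → u ← -0.910000 + 0.48·1.430000 = -0.223600
s=0.480000, u=-0.223600: f=0.684837 → u ← -0.223600 + 0.48·0.684837 = 0.105122
s=0.960000, u=0.105122: f=0.193108 → u ← 0.105122 + 0.48·0.193108 = 0.197814
u(1.44) ≈ 0.1978

0.1978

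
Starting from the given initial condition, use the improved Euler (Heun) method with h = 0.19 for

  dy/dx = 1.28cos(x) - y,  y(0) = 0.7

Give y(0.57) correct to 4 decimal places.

0.9143

Heun: k1 = f(x_n, y_n); k2 = f(x_n + h, y_n + h·k1); y_{n+1} = y_n + (h/2)·(k1 + k2).
x=0.000000, y=0.700000:
  k1 = f(0.000000, 0.700000) = 0.580000
  k2 = f(0.190000, 0.810200) = 0.446765
  y ← 0.700000 + (0.19/2)·(0.580000 + 0.446765) = 0.797543
x=0.190000, y=0.797543:
  k1 = f(0.190000, 0.797543) = 0.459423
  k2 = f(0.380000, 0.884833) = 0.303858
  y ← 0.797543 + (0.19/2)·(0.459423 + 0.303858) = 0.870054
x=0.380000, y=0.870054:
  k1 = f(0.380000, 0.870054) = 0.318636
  k2 = f(0.570000, 0.930595) = 0.147038
  y ← 0.870054 + (0.19/2)·(0.318636 + 0.147038) = 0.914293
y(0.57) ≈ 0.9143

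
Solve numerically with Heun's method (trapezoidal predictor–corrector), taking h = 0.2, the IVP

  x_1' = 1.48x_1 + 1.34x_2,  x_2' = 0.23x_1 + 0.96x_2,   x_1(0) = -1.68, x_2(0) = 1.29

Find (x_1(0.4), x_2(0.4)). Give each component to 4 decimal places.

Heun on (x_1,x_2): k1 = f(x_n, state_n); k2 = f(x_n + h, state_n + h·k1); state_{n+1} = state_n + (h/2)·(k1 + k2).
0.000000: (-1.680000, 1.290000)
  k1 = (-0.757800, 0.852000)
  predictor → (-1.831560, 1.460400)
  k2 = (-0.753773, 0.980725)
  → (-1.831157, 1.473273)
0.200000: (-1.831157, 1.473273)
  k1 = (-0.735928, 0.993175)
  predictor → (-1.978343, 1.671908)
  k2 = (-0.687591, 1.150012)
  → (-1.973509, 1.687591)
(x_1(0.4), x_2(0.4)) ≈ (-1.9735, 1.6876)

-1.9735, 1.6876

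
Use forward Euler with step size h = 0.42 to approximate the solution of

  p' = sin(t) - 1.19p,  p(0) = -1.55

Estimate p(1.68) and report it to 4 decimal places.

Euler: p_{n+1} = p_n + h·f(t_n, p_n).
t=0.000000, p=-1.550000: f=1.844500 → p ← -1.550000 + 0.42·1.844500 = -0.775310
t=0.420000, p=-0.775310: f=1.330379 → p ← -0.775310 + 0.42·1.330379 = -0.216551
t=0.840000, p=-0.216551: f=1.002338 → p ← -0.216551 + 0.42·1.002338 = 0.204431
t=1.260000, p=0.204431: f=0.708817 → p ← 0.204431 + 0.42·0.708817 = 0.502135
p(1.68) ≈ 0.5021

0.5021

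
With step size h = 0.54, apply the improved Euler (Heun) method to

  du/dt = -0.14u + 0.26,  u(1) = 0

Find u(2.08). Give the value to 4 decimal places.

Heun: k1 = f(t_n, u_n); k2 = f(t_n + h, u_n + h·k1); u_{n+1} = u_n + (h/2)·(k1 + k2).
t=1.000000, u=0.000000:
  k1 = f(1.000000, 0.000000) = 0.260000
  k2 = f(1.540000, 0.140400) = 0.240344
  u ← 0.000000 + (0.54/2)·(0.260000 + 0.240344) = 0.135093
t=1.540000, u=0.135093:
  k1 = f(1.540000, 0.135093) = 0.241087
  k2 = f(2.080000, 0.265280) = 0.222861
  u ← 0.135093 + (0.54/2)·(0.241087 + 0.222861) = 0.260359
u(2.08) ≈ 0.2604

0.2604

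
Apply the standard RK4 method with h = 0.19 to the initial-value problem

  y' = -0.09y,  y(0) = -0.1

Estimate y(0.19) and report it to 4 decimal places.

-0.0983

RK4: k1 = f(t_n, y_n); k2 = f(t_n + h/2, y_n + (h/2)·k1); k3 = f(t_n + h/2, y_n + (h/2)·k2); k4 = f(t_n + h, y_n + h·k3); y_{n+1} = y_n + (h/6)·(k1 + 2k2 + 2k3 + k4).
t=0.000000, y=-0.100000:
  k1 = f(0.000000, -0.100000) = 0.009000
  k2 = f(0.095000, -0.099145) = 0.008923
  k3 = f(0.095000, -0.099152) = 0.008924
  k4 = f(0.190000, -0.098304) = 0.008847
  y ← -0.100000 + (0.19/6)·(k1 + 2k2 + 2k3 + k4) = -0.098305
y(0.19) ≈ -0.0983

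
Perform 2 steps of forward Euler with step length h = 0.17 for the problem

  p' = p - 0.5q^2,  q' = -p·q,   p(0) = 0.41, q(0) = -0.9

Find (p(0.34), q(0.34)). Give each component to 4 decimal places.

Euler on (p,q): p_{n+1} = p_n + h·p', q_{n+1} = q_n + h·q'.
0.000000: (0.410000, -0.900000); f=(0.005000, 0.369000) → (0.410850, -0.837270)
0.170000: (0.410850, -0.837270); f=(0.060339, 0.343992) → (0.421108, -0.778791)
(p(0.34), q(0.34)) ≈ (0.4211, -0.7788)

0.4211, -0.7788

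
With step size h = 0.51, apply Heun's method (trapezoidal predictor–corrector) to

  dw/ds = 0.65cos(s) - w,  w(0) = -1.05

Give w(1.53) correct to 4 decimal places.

-0.0165

Heun: k1 = f(s_n, w_n); k2 = f(s_n + h, w_n + h·k1); w_{n+1} = w_n + (h/2)·(k1 + k2).
s=0.000000, w=-1.050000:
  k1 = f(0.000000, -1.050000) = 1.700000
  k2 = f(0.510000, -0.183000) = 0.750284
  w ← -1.050000 + (0.51/2)·(1.700000 + 0.750284) = -0.425178
s=0.510000, w=-0.425178:
  k1 = f(0.510000, -0.425178) = 0.992462
  k2 = f(1.020000, 0.080978) = 0.259210
  w ← -0.425178 + (0.51/2)·(0.992462 + 0.259210) = -0.106001
s=1.020000, w=-0.106001:
  k1 = f(1.020000, -0.106001) = 0.446189
  k2 = f(1.530000, 0.121555) = -0.095045
  w ← -0.106001 + (0.51/2)·(0.446189 + (-0.095045)) = -0.016460
w(1.53) ≈ -0.0165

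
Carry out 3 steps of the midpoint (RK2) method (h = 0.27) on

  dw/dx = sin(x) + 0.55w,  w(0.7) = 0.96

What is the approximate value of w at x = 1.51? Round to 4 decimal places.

2.3658

Midpoint: k1 = f(x_n, w_n); k2 = f(x_n + h/2, w_n + (h/2)·k1); w_{n+1} = w_n + h·k2.
x=0.700000, w=0.960000:
  k1 = f(0.700000, 0.960000) = 1.172218
  k2 = f(0.835000, 1.118249) = 1.356334
  w ← 0.960000 + 0.27·1.356334 = 1.326210
x=0.970000, w=1.326210:
  k1 = f(0.970000, 1.326210) = 1.554301
  k2 = f(1.105000, 1.536041) = 1.738287
  w ← 1.326210 + 0.27·1.738287 = 1.795547
x=1.240000, w=1.795547:
  k1 = f(1.240000, 1.795547) = 1.933335
  k2 = f(1.375000, 2.056548) = 2.111994
  w ← 1.795547 + 0.27·2.111994 = 2.365786
w(1.51) ≈ 2.3658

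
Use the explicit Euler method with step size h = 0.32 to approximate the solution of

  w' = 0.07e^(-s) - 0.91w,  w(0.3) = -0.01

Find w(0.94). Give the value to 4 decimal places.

0.0188

Euler: w_{n+1} = w_n + h·f(s_n, w_n).
s=0.300000, w=-0.010000: f=0.060957 → w ← -0.010000 + 0.32·0.060957 = 0.009506
s=0.620000, w=0.009506: f=0.029005 → w ← 0.009506 + 0.32·0.029005 = 0.018788
w(0.94) ≈ 0.0188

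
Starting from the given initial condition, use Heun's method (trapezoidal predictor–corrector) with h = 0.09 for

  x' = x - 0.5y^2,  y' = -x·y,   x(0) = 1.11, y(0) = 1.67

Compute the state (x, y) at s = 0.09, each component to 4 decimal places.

1.0952, 1.5132

Heun on (x,y): k1 = f(s_n, state_n); k2 = f(s_n + h, state_n + h·k1); state_{n+1} = state_n + (h/2)·(k1 + k2).
0.000000: (1.110000, 1.670000)
  k1 = (-0.284450, -1.853700)
  predictor → (1.084400, 1.503167)
  k2 = (-0.045356, -1.630034)
  → (1.095159, 1.513232)
(x(0.09), y(0.09)) ≈ (1.0952, 1.5132)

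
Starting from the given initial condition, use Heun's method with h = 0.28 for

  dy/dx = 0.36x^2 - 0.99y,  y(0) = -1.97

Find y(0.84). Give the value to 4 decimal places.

Heun: k1 = f(x_n, y_n); k2 = f(x_n + h, y_n + h·k1); y_{n+1} = y_n + (h/2)·(k1 + k2).
x=0.000000, y=-1.970000:
  k1 = f(0.000000, -1.970000) = 1.950300
  k2 = f(0.280000, -1.423916) = 1.437901
  y ← -1.970000 + (0.28/2)·(1.950300 + 1.437901) = -1.495652
x=0.280000, y=-1.495652:
  k1 = f(0.280000, -1.495652) = 1.508919
  k2 = f(0.560000, -1.073154) = 1.175319
  y ← -1.495652 + (0.28/2)·(1.508919 + 1.175319) = -1.119859
x=0.560000, y=-1.119859:
  k1 = f(0.560000, -1.119859) = 1.221556
  k2 = f(0.840000, -0.777823) = 1.024061
  y ← -1.119859 + (0.28/2)·(1.221556 + 1.024061) = -0.805472
y(0.84) ≈ -0.8055

-0.8055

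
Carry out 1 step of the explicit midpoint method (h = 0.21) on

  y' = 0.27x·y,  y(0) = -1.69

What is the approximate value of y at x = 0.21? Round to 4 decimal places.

Midpoint: k1 = f(x_n, y_n); k2 = f(x_n + h/2, y_n + (h/2)·k1); y_{n+1} = y_n + h·k2.
x=0.000000, y=-1.690000:
  k1 = f(0.000000, -1.690000) = 0.000000
  k2 = f(0.105000, -1.690000) = -0.047911
  y ← -1.690000 + 0.21·(-0.047911) = -1.700061
y(0.21) ≈ -1.7001

-1.7001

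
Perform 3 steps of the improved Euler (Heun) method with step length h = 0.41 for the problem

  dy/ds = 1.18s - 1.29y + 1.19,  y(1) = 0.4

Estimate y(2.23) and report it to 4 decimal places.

2.0872

Heun: k1 = f(s_n, y_n); k2 = f(s_n + h, y_n + h·k1); y_{n+1} = y_n + (h/2)·(k1 + k2).
s=1.000000, y=0.400000:
  k1 = f(1.000000, 0.400000) = 1.854000
  k2 = f(1.410000, 1.160140) = 1.357219
  y ← 0.400000 + (0.41/2)·(1.854000 + 1.357219) = 1.058300
s=1.410000, y=1.058300:
  k1 = f(1.410000, 1.058300) = 1.488593
  k2 = f(1.820000, 1.668623) = 1.185076
  y ← 1.058300 + (0.41/2)·(1.488593 + 1.185076) = 1.606402
s=1.820000, y=1.606402:
  k1 = f(1.820000, 1.606402) = 1.265341
  k2 = f(2.230000, 2.125192) = 1.079902
  y ← 1.606402 + (0.41/2)·(1.265341 + 1.079902) = 2.087177
y(2.23) ≈ 2.0872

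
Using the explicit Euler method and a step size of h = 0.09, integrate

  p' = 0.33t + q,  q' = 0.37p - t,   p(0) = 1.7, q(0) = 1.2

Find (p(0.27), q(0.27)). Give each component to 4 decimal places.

2.0469, 1.3566

Euler on (p,q): p_{n+1} = p_n + h·p', q_{n+1} = q_n + h·q'.
0.000000: (1.700000, 1.200000); f=(1.200000, 0.629000) → (1.808000, 1.256610)
0.090000: (1.808000, 1.256610); f=(1.286310, 0.578960) → (1.923768, 1.308716)
0.180000: (1.923768, 1.308716); f=(1.368116, 0.531794) → (2.046898, 1.356578)
(p(0.27), q(0.27)) ≈ (2.0469, 1.3566)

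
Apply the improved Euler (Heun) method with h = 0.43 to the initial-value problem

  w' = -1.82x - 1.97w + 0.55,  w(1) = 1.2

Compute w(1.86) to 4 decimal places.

-0.6100

Heun: k1 = f(x_n, w_n); k2 = f(x_n + h, w_n + h·k1); w_{n+1} = w_n + (h/2)·(k1 + k2).
x=1.000000, w=1.200000:
  k1 = f(1.000000, 1.200000) = -3.634000
  k2 = f(1.430000, -0.362620) = -1.338239
  w ← 1.200000 + (0.43/2)·(-3.634000 + (-1.338239)) = 0.130969
x=1.430000, w=0.130969:
  k1 = f(1.430000, 0.130969) = -2.310608
  k2 = f(1.860000, -0.862593) = -1.135892
  w ← 0.130969 + (0.43/2)·(-2.310608 + (-1.135892)) = -0.610029
w(1.86) ≈ -0.6100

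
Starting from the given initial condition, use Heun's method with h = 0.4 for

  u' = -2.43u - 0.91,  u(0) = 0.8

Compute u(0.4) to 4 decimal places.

Heun: k1 = f(t_n, u_n); k2 = f(t_n + h, u_n + h·k1); u_{n+1} = u_n + (h/2)·(k1 + k2).
t=0.000000, u=0.800000:
  k1 = f(0.000000, 0.800000) = -2.854000
  k2 = f(0.400000, -0.341600) = -0.079912
  u ← 0.800000 + (0.4/2)·(-2.854000 + (-0.079912)) = 0.213218
u(0.4) ≈ 0.2132

0.2132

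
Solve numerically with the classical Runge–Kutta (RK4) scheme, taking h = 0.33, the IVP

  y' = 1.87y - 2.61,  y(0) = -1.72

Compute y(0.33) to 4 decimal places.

-4.3768

RK4: k1 = f(x_n, y_n); k2 = f(x_n + h/2, y_n + (h/2)·k1); k3 = f(x_n + h/2, y_n + (h/2)·k2); k4 = f(x_n + h, y_n + h·k3); y_{n+1} = y_n + (h/6)·(k1 + 2k2 + 2k3 + k4).
x=0.000000, y=-1.720000:
  k1 = f(0.000000, -1.720000) = -5.826400
  k2 = f(0.165000, -2.681356) = -7.624136
  k3 = f(0.165000, -2.977982) = -8.178827
  k4 = f(0.330000, -4.419013) = -10.873554
  y ← -1.720000 + (0.33/6)·(k1 + 2k2 + 2k3 + k4) = -4.376823
y(0.33) ≈ -4.3768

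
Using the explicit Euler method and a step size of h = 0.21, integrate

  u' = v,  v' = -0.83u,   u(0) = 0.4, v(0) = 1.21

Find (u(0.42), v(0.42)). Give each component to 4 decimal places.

Euler on (u,v): u_{n+1} = u_n + h·u', v_{n+1} = v_n + h·v'.
0.000000: (0.400000, 1.210000); f=(1.210000, -0.332000) → (0.654100, 1.140280)
0.210000: (0.654100, 1.140280); f=(1.140280, -0.542903) → (0.893559, 1.026270)
(u(0.42), v(0.42)) ≈ (0.8936, 1.0263)

0.8936, 1.0263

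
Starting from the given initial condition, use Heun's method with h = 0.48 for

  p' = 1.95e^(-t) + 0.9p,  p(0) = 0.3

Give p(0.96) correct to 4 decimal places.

2.7558

Heun: k1 = f(t_n, p_n); k2 = f(t_n + h, p_n + h·k1); p_{n+1} = p_n + (h/2)·(k1 + k2).
t=0.000000, p=0.300000:
  k1 = f(0.000000, 0.300000) = 2.220000
  k2 = f(0.480000, 1.365600) = 2.435668
  p ← 0.300000 + (0.48/2)·(2.220000 + 2.435668) = 1.417360
t=0.480000, p=1.417360:
  k1 = f(0.480000, 1.417360) = 2.482252
  k2 = f(0.960000, 2.608841) = 3.094598
  p ← 1.417360 + (0.48/2)·(2.482252 + 3.094598) = 2.755804
p(0.96) ≈ 2.7558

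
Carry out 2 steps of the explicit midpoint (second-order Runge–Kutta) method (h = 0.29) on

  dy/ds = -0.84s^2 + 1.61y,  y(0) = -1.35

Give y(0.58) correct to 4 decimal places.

-3.4116

Midpoint: k1 = f(s_n, y_n); k2 = f(s_n + h/2, y_n + (h/2)·k1); y_{n+1} = y_n + h·k2.
s=0.000000, y=-1.350000:
  k1 = f(0.000000, -1.350000) = -2.173500
  k2 = f(0.145000, -1.665158) = -2.698565
  y ← -1.350000 + 0.29·(-2.698565) = -2.132584
s=0.290000, y=-2.132584:
  k1 = f(0.290000, -2.132584) = -3.504104
  k2 = f(0.435000, -2.640679) = -4.410442
  y ← -2.132584 + 0.29·(-4.410442) = -3.411612
y(0.58) ≈ -3.4116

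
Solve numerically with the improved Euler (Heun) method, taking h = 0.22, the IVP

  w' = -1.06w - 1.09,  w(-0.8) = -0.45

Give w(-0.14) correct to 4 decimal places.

-0.7388

Heun: k1 = f(x_n, w_n); k2 = f(x_n + h, w_n + h·k1); w_{n+1} = w_n + (h/2)·(k1 + k2).
x=-0.800000, w=-0.450000:
  k1 = f(-0.800000, -0.450000) = -0.613000
  k2 = f(-0.580000, -0.584860) = -0.470048
  w ← -0.450000 + (0.22/2)·(-0.613000 + (-0.470048)) = -0.569135
x=-0.580000, w=-0.569135:
  k1 = f(-0.580000, -0.569135) = -0.486717
  k2 = f(-0.360000, -0.676213) = -0.373214
  w ← -0.569135 + (0.22/2)·(-0.486717 + (-0.373214)) = -0.663728
x=-0.360000, w=-0.663728:
  k1 = f(-0.360000, -0.663728) = -0.386449
  k2 = f(-0.140000, -0.748746) = -0.296329
  w ← -0.663728 + (0.22/2)·(-0.386449 + (-0.296329)) = -0.738833
w(-0.14) ≈ -0.7388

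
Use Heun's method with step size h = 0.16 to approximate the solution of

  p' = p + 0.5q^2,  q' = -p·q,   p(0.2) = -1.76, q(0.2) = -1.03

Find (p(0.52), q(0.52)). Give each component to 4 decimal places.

Heun on (p,q): k1 = f(t_n, state_n); k2 = f(t_n + h, state_n + h·k1); state_{n+1} = state_n + (h/2)·(k1 + k2).
0.200000: (-1.760000, -1.030000)
  k1 = (-1.229550, -1.812800)
  predictor → (-1.956728, -1.320048)
  k2 = (-1.085465, -2.582975)
  → (-1.945201, -1.381662)
0.360000: (-1.945201, -1.381662)
  k1 = (-0.990706, -2.687611)
  predictor → (-2.103714, -1.811680)
  k2 = (-0.462623, -3.811256)
  → (-2.061467, -1.901571)
(p(0.52), q(0.52)) ≈ (-2.0615, -1.9016)

-2.0615, -1.9016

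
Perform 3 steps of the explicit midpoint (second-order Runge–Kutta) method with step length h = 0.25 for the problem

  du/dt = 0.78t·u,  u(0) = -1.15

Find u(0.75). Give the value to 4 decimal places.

-1.4281

Midpoint: k1 = f(t_n, u_n); k2 = f(t_n + h/2, u_n + (h/2)·k1); u_{n+1} = u_n + h·k2.
t=0.000000, u=-1.150000:
  k1 = f(0.000000, -1.150000) = 0.000000
  k2 = f(0.125000, -1.150000) = -0.112125
  u ← -1.150000 + 0.25·(-0.112125) = -1.178031
t=0.250000, u=-1.178031:
  k1 = f(0.250000, -1.178031) = -0.229716
  k2 = f(0.375000, -1.206746) = -0.352973
  u ← -1.178031 + 0.25·(-0.352973) = -1.266275
t=0.500000, u=-1.266275:
  k1 = f(0.500000, -1.266275) = -0.493847
  k2 = f(0.625000, -1.328005) = -0.647403
  u ← -1.266275 + 0.25·(-0.647403) = -1.428125
u(0.75) ≈ -1.4281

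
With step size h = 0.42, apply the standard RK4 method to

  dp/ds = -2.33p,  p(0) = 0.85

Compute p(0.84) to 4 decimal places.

0.1242

RK4: k1 = f(s_n, p_n); k2 = f(s_n + h/2, p_n + (h/2)·k1); k3 = f(s_n + h/2, p_n + (h/2)·k2); k4 = f(s_n + h, p_n + h·k3); p_{n+1} = p_n + (h/6)·(k1 + 2k2 + 2k3 + k4).
s=0.000000, p=0.850000:
  k1 = f(0.000000, 0.850000) = -1.980500
  k2 = f(0.210000, 0.434095) = -1.011441
  k3 = f(0.210000, 0.637597) = -1.485602
  k4 = f(0.420000, 0.226047) = -0.526690
  p ← 0.850000 + (0.42/6)·(k1 + 2k2 + 2k3 + k4) = 0.324911
s=0.420000, p=0.324911:
  k1 = f(0.420000, 0.324911) = -0.757042
  k2 = f(0.630000, 0.165932) = -0.386621
  k3 = f(0.630000, 0.243720) = -0.567868
  k4 = f(0.840000, 0.086406) = -0.201326
  p ← 0.324911 + (0.42/6)·(k1 + 2k2 + 2k3 + k4) = 0.124196
p(0.84) ≈ 0.1242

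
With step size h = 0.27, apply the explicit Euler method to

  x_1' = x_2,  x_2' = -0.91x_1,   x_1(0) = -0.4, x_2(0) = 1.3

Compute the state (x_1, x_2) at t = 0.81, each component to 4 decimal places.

Euler on (x_1,x_2): x_1_{n+1} = x_1_n + h·x_1', x_2_{n+1} = x_2_n + h·x_2'.
0.000000: (-0.400000, 1.300000); f=(1.300000, 0.364000) → (-0.049000, 1.398280)
0.270000: (-0.049000, 1.398280); f=(1.398280, 0.044590) → (0.328536, 1.410319)
0.540000: (0.328536, 1.410319); f=(1.410319, -0.298967) → (0.709322, 1.329598)
(x_1(0.81), x_2(0.81)) ≈ (0.7093, 1.3296)

0.7093, 1.3296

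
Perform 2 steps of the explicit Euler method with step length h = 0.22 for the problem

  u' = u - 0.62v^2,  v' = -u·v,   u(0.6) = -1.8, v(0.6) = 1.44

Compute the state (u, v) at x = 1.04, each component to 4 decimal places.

Euler on (u,v): u_{n+1} = u_n + h·u', v_{n+1} = v_n + h·v'.
0.600000: (-1.800000, 1.440000); f=(-3.085632, 2.592000) → (-2.478839, 2.010240)
0.820000: (-2.478839, 2.010240); f=(-4.984299, 4.983061) → (-3.575385, 3.106514)
(u(1.04), v(1.04)) ≈ (-3.5754, 3.1065)

-3.5754, 3.1065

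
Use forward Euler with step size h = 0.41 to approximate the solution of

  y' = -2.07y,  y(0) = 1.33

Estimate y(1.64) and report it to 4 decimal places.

Euler: y_{n+1} = y_n + h·f(x_n, y_n).
x=0.000000, y=1.330000: f=-2.753100 → y ← 1.330000 + 0.41·(-2.753100) = 0.201229
x=0.410000, y=0.201229: f=-0.416544 → y ← 0.201229 + 0.41·(-0.416544) = 0.030446
x=0.820000, y=0.030446: f=-0.063023 → y ← 0.030446 + 0.41·(-0.063023) = 0.004606
x=1.230000, y=0.004606: f=-0.009535 → y ← 0.004606 + 0.41·(-0.009535) = 0.000697
y(1.64) ≈ 0.0007

0.0007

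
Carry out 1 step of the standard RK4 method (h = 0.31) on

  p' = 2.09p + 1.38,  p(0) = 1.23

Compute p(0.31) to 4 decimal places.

RK4: k1 = f(x_n, p_n); k2 = f(x_n + h/2, p_n + (h/2)·k1); k3 = f(x_n + h/2, p_n + (h/2)·k2); k4 = f(x_n + h, p_n + h·k3); p_{n+1} = p_n + (h/6)·(k1 + 2k2 + 2k3 + k4).
x=0.000000, p=1.230000:
  k1 = f(0.000000, 1.230000) = 3.950700
  k2 = f(0.155000, 1.842359) = 5.230529
  k3 = f(0.155000, 2.040732) = 5.645130
  k4 = f(0.310000, 2.979990) = 7.608180
  p ← 1.230000 + (0.31/6)·(k1 + 2k2 + 2k3 + k4) = 2.951027
p(0.31) ≈ 2.9510

2.9510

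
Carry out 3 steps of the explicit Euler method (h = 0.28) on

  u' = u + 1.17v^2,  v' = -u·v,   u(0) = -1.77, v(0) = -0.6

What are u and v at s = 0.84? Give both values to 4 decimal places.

-2.5046, -2.4369

Euler on (u,v): u_{n+1} = u_n + h·u', v_{n+1} = v_n + h·v'.
0.000000: (-1.770000, -0.600000); f=(-1.348800, -1.062000) → (-2.147664, -0.897360)
0.280000: (-2.147664, -0.897360); f=(-1.205516, -1.927228) → (-2.485208, -1.436984)
0.560000: (-2.485208, -1.436984); f=(-0.069249, -3.571204) → (-2.504598, -2.436921)
(u(0.84), v(0.84)) ≈ (-2.5046, -2.4369)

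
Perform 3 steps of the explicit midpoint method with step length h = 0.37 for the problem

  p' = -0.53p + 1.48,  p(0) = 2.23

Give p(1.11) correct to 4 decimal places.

2.4788

Midpoint: k1 = f(t_n, p_n); k2 = f(t_n + h/2, p_n + (h/2)·k1); p_{n+1} = p_n + h·k2.
t=0.000000, p=2.230000:
  k1 = f(0.000000, 2.230000) = 0.298100
  k2 = f(0.185000, 2.285149) = 0.268871
  p ← 2.230000 + 0.37·0.268871 = 2.329482
t=0.370000, p=2.329482:
  k1 = f(0.370000, 2.329482) = 0.245374
  k2 = f(0.555000, 2.374877) = 0.221315
  p ← 2.329482 + 0.37·0.221315 = 2.411369
t=0.740000, p=2.411369:
  k1 = f(0.740000, 2.411369) = 0.201974
  k2 = f(0.925000, 2.448734) = 0.182171
  p ← 2.411369 + 0.37·0.182171 = 2.478772
p(1.11) ≈ 2.4788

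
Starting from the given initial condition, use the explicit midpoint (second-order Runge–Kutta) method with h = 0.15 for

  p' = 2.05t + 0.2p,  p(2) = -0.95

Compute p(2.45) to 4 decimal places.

Midpoint: k1 = f(t_n, p_n); k2 = f(t_n + h/2, p_n + (h/2)·k1); p_{n+1} = p_n + h·k2.
t=2.000000, p=-0.950000:
  k1 = f(2.000000, -0.950000) = 3.910000
  k2 = f(2.075000, -0.656750) = 4.122400
  p ← -0.950000 + 0.15·4.122400 = -0.331640
t=2.150000, p=-0.331640:
  k1 = f(2.150000, -0.331640) = 4.341172
  k2 = f(2.225000, -0.006052) = 4.560040
  p ← -0.331640 + 0.15·4.560040 = 0.352366
t=2.300000, p=0.352366:
  k1 = f(2.300000, 0.352366) = 4.785473
  k2 = f(2.375000, 0.711276) = 5.011005
  p ← 0.352366 + 0.15·5.011005 = 1.104017
p(2.45) ≈ 1.1040

1.1040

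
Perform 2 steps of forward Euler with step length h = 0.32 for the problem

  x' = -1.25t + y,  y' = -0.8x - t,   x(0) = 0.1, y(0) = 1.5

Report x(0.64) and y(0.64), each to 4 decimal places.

0.9238, 1.2235

Euler on (x,y): x_{n+1} = x_n + h·x', y_{n+1} = y_n + h·y'.
0.000000: (0.100000, 1.500000); f=(1.500000, -0.080000) → (0.580000, 1.474400)
0.320000: (0.580000, 1.474400); f=(1.074400, -0.784000) → (0.923808, 1.223520)
(x(0.64), y(0.64)) ≈ (0.9238, 1.2235)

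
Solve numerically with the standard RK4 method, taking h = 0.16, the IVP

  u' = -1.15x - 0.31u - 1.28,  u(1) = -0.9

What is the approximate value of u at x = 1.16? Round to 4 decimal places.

-1.2502

RK4: k1 = f(x_n, u_n); k2 = f(x_n + h/2, u_n + (h/2)·k1); k3 = f(x_n + h/2, u_n + (h/2)·k2); k4 = f(x_n + h, u_n + h·k3); u_{n+1} = u_n + (h/6)·(k1 + 2k2 + 2k3 + k4).
x=1.000000, u=-0.900000:
  k1 = f(1.000000, -0.900000) = -2.151000
  k2 = f(1.080000, -1.072080) = -2.189655
  k3 = f(1.080000, -1.075172) = -2.188697
  k4 = f(1.160000, -1.250191) = -2.226441
  u ← -0.900000 + (0.16/6)·(k1 + 2k2 + 2k3 + k4) = -1.250244
u(1.16) ≈ -1.2502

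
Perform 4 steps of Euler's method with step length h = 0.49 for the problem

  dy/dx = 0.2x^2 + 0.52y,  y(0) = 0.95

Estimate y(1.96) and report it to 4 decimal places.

Euler: y_{n+1} = y_n + h·f(x_n, y_n).
x=0.000000, y=0.950000: f=0.494000 → y ← 0.950000 + 0.49·0.494000 = 1.192060
x=0.490000, y=1.192060: f=0.667891 → y ← 1.192060 + 0.49·0.667891 = 1.519327
x=0.980000, y=1.519327: f=0.982130 → y ← 1.519327 + 0.49·0.982130 = 2.000570
x=1.470000, y=2.000570: f=1.472477 → y ← 2.000570 + 0.49·1.472477 = 2.722084
y(1.96) ≈ 2.7221

2.7221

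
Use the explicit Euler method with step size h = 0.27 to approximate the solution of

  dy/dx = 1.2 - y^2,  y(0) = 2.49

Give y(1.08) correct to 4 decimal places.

Euler: y_{n+1} = y_n + h·f(x_n, y_n).
x=0.000000, y=2.490000: f=-5.000100 → y ← 2.490000 + 0.27·(-5.000100) = 1.139973
x=0.270000, y=1.139973: f=-0.099538 → y ← 1.139973 + 0.27·(-0.099538) = 1.113098
x=0.540000, y=1.113098: f=-0.038986 → y ← 1.113098 + 0.27·(-0.038986) = 1.102571
x=0.810000, y=1.102571: f=-0.015664 → y ← 1.102571 + 0.27·(-0.015664) = 1.098342
y(1.08) ≈ 1.0983

1.0983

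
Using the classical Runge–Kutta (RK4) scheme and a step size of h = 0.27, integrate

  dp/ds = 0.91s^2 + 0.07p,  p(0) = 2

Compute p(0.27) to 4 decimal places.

RK4: k1 = f(s_n, p_n); k2 = f(s_n + h/2, p_n + (h/2)·k1); k3 = f(s_n + h/2, p_n + (h/2)·k2); k4 = f(s_n + h, p_n + h·k3); p_{n+1} = p_n + (h/6)·(k1 + 2k2 + 2k3 + k4).
s=0.000000, p=2.000000:
  k1 = f(0.000000, 2.000000) = 0.140000
  k2 = f(0.135000, 2.018900) = 0.157908
  k3 = f(0.135000, 2.021318) = 0.158077
  k4 = f(0.270000, 2.042681) = 0.209327
  p ← 2.000000 + (0.27/6)·(k1 + 2k2 + 2k3 + k4) = 2.044158
p(0.27) ≈ 2.0442

2.0442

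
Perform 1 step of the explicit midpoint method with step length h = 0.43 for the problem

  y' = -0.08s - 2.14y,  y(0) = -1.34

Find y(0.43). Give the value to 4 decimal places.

-0.6817

Midpoint: k1 = f(s_n, y_n); k2 = f(s_n + h/2, y_n + (h/2)·k1); y_{n+1} = y_n + h·k2.
s=0.000000, y=-1.340000:
  k1 = f(0.000000, -1.340000) = 2.867600
  k2 = f(0.215000, -0.723466) = 1.531017
  y ← -1.340000 + 0.43·1.531017 = -0.681663
y(0.43) ≈ -0.6817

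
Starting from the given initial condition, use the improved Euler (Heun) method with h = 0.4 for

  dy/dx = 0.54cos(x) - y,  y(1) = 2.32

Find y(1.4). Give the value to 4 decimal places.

1.6310

Heun: k1 = f(x_n, y_n); k2 = f(x_n + h, y_n + h·k1); y_{n+1} = y_n + (h/2)·(k1 + k2).
x=1.000000, y=2.320000:
  k1 = f(1.000000, 2.320000) = -2.028237
  k2 = f(1.400000, 1.508705) = -1.416923
  y ← 2.320000 + (0.4/2)·(-2.028237 + (-1.416923)) = 1.630968
y(1.4) ≈ 1.6310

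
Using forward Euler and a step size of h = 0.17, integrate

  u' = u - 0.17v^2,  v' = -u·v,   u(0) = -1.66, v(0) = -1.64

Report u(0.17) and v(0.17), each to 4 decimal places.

Euler on (u,v): u_{n+1} = u_n + h·u', v_{n+1} = v_n + h·v'.
0.000000: (-1.660000, -1.640000); f=(-2.117232, -2.722400) → (-2.019929, -2.102808)
(u(0.17), v(0.17)) ≈ (-2.0199, -2.1028)

-2.0199, -2.1028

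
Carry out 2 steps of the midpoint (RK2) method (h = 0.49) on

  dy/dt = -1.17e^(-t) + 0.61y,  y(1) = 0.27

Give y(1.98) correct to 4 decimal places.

Midpoint: k1 = f(t_n, y_n); k2 = f(t_n + h/2, y_n + (h/2)·k1); y_{n+1} = y_n + h·k2.
t=1.000000, y=0.270000:
  k1 = f(1.000000, 0.270000) = -0.265719
  k2 = f(1.245000, 0.204899) = -0.211903
  y ← 0.270000 + 0.49·(-0.211903) = 0.166168
t=1.490000, y=0.166168:
  k1 = f(1.490000, 0.166168) = -0.162324
  k2 = f(1.735000, 0.126398) = -0.129285
  y ← 0.166168 + 0.49·(-0.129285) = 0.102818
y(1.98) ≈ 0.1028

0.1028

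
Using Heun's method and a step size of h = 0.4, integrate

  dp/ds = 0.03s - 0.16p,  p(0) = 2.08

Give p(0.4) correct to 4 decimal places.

1.9535

Heun: k1 = f(s_n, p_n); k2 = f(s_n + h, p_n + h·k1); p_{n+1} = p_n + (h/2)·(k1 + k2).
s=0.000000, p=2.080000:
  k1 = f(0.000000, 2.080000) = -0.332800
  k2 = f(0.400000, 1.946880) = -0.299501
  p ← 2.080000 + (0.4/2)·(-0.332800 + (-0.299501)) = 1.953540
p(0.4) ≈ 1.9535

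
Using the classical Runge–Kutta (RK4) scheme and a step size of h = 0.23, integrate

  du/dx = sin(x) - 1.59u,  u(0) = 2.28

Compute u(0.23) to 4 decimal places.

RK4: k1 = f(x_n, u_n); k2 = f(x_n + h/2, u_n + (h/2)·k1); k3 = f(x_n + h/2, u_n + (h/2)·k2); k4 = f(x_n + h, u_n + h·k3); u_{n+1} = u_n + (h/6)·(k1 + 2k2 + 2k3 + k4).
x=0.000000, u=2.280000:
  k1 = f(0.000000, 2.280000) = -3.625200
  k2 = f(0.115000, 1.863102) = -2.847585
  k3 = f(0.115000, 1.952528) = -2.989772
  k4 = f(0.230000, 1.592352) = -2.303863
  u ← 2.280000 + (0.23/6)·(k1 + 2k2 + 2k3 + k4) = 1.605188
u(0.23) ≈ 1.6052

1.6052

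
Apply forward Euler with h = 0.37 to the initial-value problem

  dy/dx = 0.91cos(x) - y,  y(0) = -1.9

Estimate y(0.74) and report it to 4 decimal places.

-0.2281

Euler: y_{n+1} = y_n + h·f(x_n, y_n).
x=0.000000, y=-1.900000: f=2.810000 → y ← -1.900000 + 0.37·2.810000 = -0.860300
x=0.370000, y=-0.860300: f=1.708718 → y ← -0.860300 + 0.37·1.708718 = -0.228074
y(0.74) ≈ -0.2281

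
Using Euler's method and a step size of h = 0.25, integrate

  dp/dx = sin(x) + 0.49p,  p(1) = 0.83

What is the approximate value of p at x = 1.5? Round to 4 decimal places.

Euler: p_{n+1} = p_n + h·f(x_n, p_n).
x=1.000000, p=0.830000: f=1.248171 → p ← 0.830000 + 0.25·1.248171 = 1.142043
x=1.250000, p=1.142043: f=1.508586 → p ← 1.142043 + 0.25·1.508586 = 1.519189
p(1.5) ≈ 1.5192

1.5192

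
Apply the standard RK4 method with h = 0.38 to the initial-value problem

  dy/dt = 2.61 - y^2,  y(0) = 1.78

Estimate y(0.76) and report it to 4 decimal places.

1.6311

RK4: k1 = f(t_n, y_n); k2 = f(t_n + h/2, y_n + (h/2)·k1); k3 = f(t_n + h/2, y_n + (h/2)·k2); k4 = f(t_n + h, y_n + h·k3); y_{n+1} = y_n + (h/6)·(k1 + 2k2 + 2k3 + k4).
t=0.000000, y=1.780000:
  k1 = f(0.000000, 1.780000) = -0.558400
  k2 = f(0.190000, 1.673904) = -0.191955
  k3 = f(0.190000, 1.743529) = -0.429892
  k4 = f(0.380000, 1.616641) = -0.003528
  y ← 1.780000 + (0.38/6)·(k1 + 2k2 + 2k3 + k4) = 1.665644
t=0.380000, y=1.665644:
  k1 = f(0.380000, 1.665644) = -0.164370
  k2 = f(0.570000, 1.634414) = -0.061308
  k3 = f(0.570000, 1.653995) = -0.125701
  k4 = f(0.760000, 1.617878) = -0.007528
  y ← 1.665644 + (0.38/6)·(k1 + 2k2 + 2k3 + k4) = 1.631069
y(0.76) ≈ 1.6311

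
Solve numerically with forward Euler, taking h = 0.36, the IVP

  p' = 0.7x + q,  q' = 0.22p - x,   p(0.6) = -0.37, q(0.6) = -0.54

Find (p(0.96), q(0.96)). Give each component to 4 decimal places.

Euler on (p,q): p_{n+1} = p_n + h·p', q_{n+1} = q_n + h·q'.
0.600000: (-0.370000, -0.540000); f=(-0.120000, -0.681400) → (-0.413200, -0.785304)
(p(0.96), q(0.96)) ≈ (-0.4132, -0.7853)

-0.4132, -0.7853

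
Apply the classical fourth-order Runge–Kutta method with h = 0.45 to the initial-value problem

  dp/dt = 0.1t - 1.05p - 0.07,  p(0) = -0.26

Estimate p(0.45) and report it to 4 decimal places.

-0.1785

RK4: k1 = f(t_n, p_n); k2 = f(t_n + h/2, p_n + (h/2)·k1); k3 = f(t_n + h/2, p_n + (h/2)·k2); k4 = f(t_n + h, p_n + h·k3); p_{n+1} = p_n + (h/6)·(k1 + 2k2 + 2k3 + k4).
t=0.000000, p=-0.260000:
  k1 = f(0.000000, -0.260000) = 0.203000
  k2 = f(0.225000, -0.214325) = 0.177541
  k3 = f(0.225000, -0.220053) = 0.183556
  k4 = f(0.450000, -0.177400) = 0.161270
  p ← -0.260000 + (0.45/6)·(k1 + 2k2 + 2k3 + k4) = -0.178515
p(0.45) ≈ -0.1785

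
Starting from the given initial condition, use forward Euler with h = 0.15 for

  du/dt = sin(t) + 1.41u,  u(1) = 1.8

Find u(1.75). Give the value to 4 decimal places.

Euler: u_{n+1} = u_n + h·f(t_n, u_n).
t=1.000000, u=1.800000: f=3.379471 → u ← 1.800000 + 0.15·3.379471 = 2.306921
t=1.150000, u=2.306921: f=4.165522 → u ← 2.306921 + 0.15·4.165522 = 2.931749
t=1.300000, u=2.931749: f=5.097324 → u ← 2.931749 + 0.15·5.097324 = 3.696348
t=1.450000, u=3.696348: f=6.204563 → u ← 3.696348 + 0.15·6.204563 = 4.627032
t=1.600000, u=4.627032: f=7.523689 → u ← 4.627032 + 0.15·7.523689 = 5.755585
u(1.75) ≈ 5.7556

5.7556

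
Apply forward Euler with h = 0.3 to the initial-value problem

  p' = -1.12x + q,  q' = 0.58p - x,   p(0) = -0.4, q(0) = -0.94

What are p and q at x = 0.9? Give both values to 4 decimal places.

Euler on (p,q): p_{n+1} = p_n + h·p', q_{n+1} = q_n + h·q'.
0.000000: (-0.400000, -0.940000); f=(-0.940000, -0.232000) → (-0.682000, -1.009600)
0.300000: (-0.682000, -1.009600); f=(-1.345600, -0.695560) → (-1.085680, -1.218268)
0.600000: (-1.085680, -1.218268); f=(-1.890268, -1.229694) → (-1.652760, -1.587176)
(p(0.9), q(0.9)) ≈ (-1.6528, -1.5872)

-1.6528, -1.5872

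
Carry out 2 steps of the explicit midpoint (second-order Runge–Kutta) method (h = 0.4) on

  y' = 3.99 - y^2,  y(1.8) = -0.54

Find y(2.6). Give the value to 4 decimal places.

1.5841

Midpoint: k1 = f(t_n, y_n); k2 = f(t_n + h/2, y_n + (h/2)·k1); y_{n+1} = y_n + h·k2.
t=1.800000, y=-0.540000:
  k1 = f(1.800000, -0.540000) = 3.698400
  k2 = f(2.000000, 0.199680) = 3.950128
  y ← -0.540000 + 0.4·3.950128 = 1.040051
t=2.200000, y=1.040051:
  k1 = f(2.200000, 1.040051) = 2.908294
  k2 = f(2.400000, 1.621710) = 1.360057
  y ← 1.040051 + 0.4·1.360057 = 1.584074
y(2.6) ≈ 1.5841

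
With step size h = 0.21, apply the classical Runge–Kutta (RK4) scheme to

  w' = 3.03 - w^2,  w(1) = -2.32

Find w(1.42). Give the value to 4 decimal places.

RK4: k1 = f(t_n, w_n); k2 = f(t_n + h/2, w_n + (h/2)·k1); k3 = f(t_n + h/2, w_n + (h/2)·k2); k4 = f(t_n + h, w_n + h·k3); w_{n+1} = w_n + (h/6)·(k1 + 2k2 + 2k3 + k4).
t=1.000000, w=-2.320000:
  k1 = f(1.000000, -2.320000) = -2.352400
  k2 = f(1.105000, -2.567002) = -3.559499
  k3 = f(1.105000, -2.693747) = -4.226275
  k4 = f(1.210000, -3.207518) = -7.258170
  w ← -2.320000 + (0.21/6)·(k1 + 2k2 + 2k3 + k4) = -3.201374
t=1.210000, w=-3.201374:
  k1 = f(1.210000, -3.201374) = -7.218797
  k2 = f(1.315000, -3.959348) = -12.646435
  k3 = f(1.315000, -4.529250) = -17.484104
  k4 = f(1.420000, -6.873036) = -44.208625
  w ← -3.201374 + (0.21/6)·(k1 + 2k2 + 2k3 + k4) = -7.110472
w(1.42) ≈ -7.1105

-7.1105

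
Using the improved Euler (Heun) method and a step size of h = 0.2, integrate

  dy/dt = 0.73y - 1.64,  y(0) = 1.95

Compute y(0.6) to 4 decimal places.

Heun: k1 = f(t_n, y_n); k2 = f(t_n + h, y_n + h·k1); y_{n+1} = y_n + (h/2)·(k1 + k2).
t=0.000000, y=1.950000:
  k1 = f(0.000000, 1.950000) = -0.216500
  k2 = f(0.200000, 1.906700) = -0.248109
  y ← 1.950000 + (0.2/2)·(-0.216500 + (-0.248109)) = 1.903539
t=0.200000, y=1.903539:
  k1 = f(0.200000, 1.903539) = -0.250416
  k2 = f(0.400000, 1.853456) = -0.286977
  y ← 1.903539 + (0.2/2)·(-0.250416 + (-0.286977)) = 1.849800
t=0.400000, y=1.849800:
  k1 = f(0.400000, 1.849800) = -0.289646
  k2 = f(0.600000, 1.791870) = -0.331935
  y ← 1.849800 + (0.2/2)·(-0.289646 + (-0.331935)) = 1.787642
y(0.6) ≈ 1.7876

1.7876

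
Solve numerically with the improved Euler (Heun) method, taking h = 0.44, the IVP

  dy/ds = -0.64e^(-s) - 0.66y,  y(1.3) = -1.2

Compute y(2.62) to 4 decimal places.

-0.5859

Heun: k1 = f(s_n, y_n); k2 = f(s_n + h, y_n + h·k1); y_{n+1} = y_n + (h/2)·(k1 + k2).
s=1.300000, y=-1.200000:
  k1 = f(1.300000, -1.200000) = 0.617580
  k2 = f(1.740000, -0.928265) = 0.500322
  y ← -1.200000 + (0.44/2)·(0.617580 + 0.500322) = -0.954062
s=1.740000, y=-0.954062:
  k1 = f(1.740000, -0.954062) = 0.517348
  k2 = f(2.180000, -0.726429) = 0.407096
  y ← -0.954062 + (0.44/2)·(0.517348 + 0.407096) = -0.750684
s=2.180000, y=-0.750684:
  k1 = f(2.180000, -0.750684) = 0.423105
  k2 = f(2.620000, -0.564518) = 0.325988
  y ← -0.750684 + (0.44/2)·(0.423105 + 0.325988) = -0.585884
y(2.62) ≈ -0.5859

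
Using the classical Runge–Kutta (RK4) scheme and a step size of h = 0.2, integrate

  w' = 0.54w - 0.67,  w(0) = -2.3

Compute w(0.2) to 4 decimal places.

-2.7038

RK4: k1 = f(x_n, w_n); k2 = f(x_n + h/2, w_n + (h/2)·k1); k3 = f(x_n + h/2, w_n + (h/2)·k2); k4 = f(x_n + h, w_n + h·k3); w_{n+1} = w_n + (h/6)·(k1 + 2k2 + 2k3 + k4).
x=0.000000, w=-2.300000:
  k1 = f(0.000000, -2.300000) = -1.912000
  k2 = f(0.100000, -2.491200) = -2.015248
  k3 = f(0.100000, -2.501525) = -2.020823
  k4 = f(0.200000, -2.704165) = -2.130249
  w ← -2.300000 + (0.2/6)·(k1 + 2k2 + 2k3 + k4) = -2.703813
w(0.2) ≈ -2.7038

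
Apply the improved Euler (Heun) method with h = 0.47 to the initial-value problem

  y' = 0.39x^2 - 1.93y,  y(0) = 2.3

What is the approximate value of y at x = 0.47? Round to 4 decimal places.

1.1802

Heun: k1 = f(x_n, y_n); k2 = f(x_n + h, y_n + h·k1); y_{n+1} = y_n + (h/2)·(k1 + k2).
x=0.000000, y=2.300000:
  k1 = f(0.000000, 2.300000) = -4.439000
  k2 = f(0.470000, 0.213670) = -0.326232
  y ← 2.300000 + (0.47/2)·(-4.439000 + (-0.326232)) = 1.180170
y(0.47) ≈ 1.1802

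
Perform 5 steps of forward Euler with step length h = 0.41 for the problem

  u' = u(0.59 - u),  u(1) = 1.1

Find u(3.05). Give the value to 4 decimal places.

Euler: u_{n+1} = u_n + h·f(t_n, u_n).
t=1.000000, u=1.100000: f=-0.561000 → u ← 1.100000 + 0.41·(-0.561000) = 0.869990
t=1.410000, u=0.869990: f=-0.243589 → u ← 0.869990 + 0.41·(-0.243589) = 0.770119
t=1.820000, u=0.770119: f=-0.138713 → u ← 0.770119 + 0.41·(-0.138713) = 0.713246
t=2.230000, u=0.713246: f=-0.087905 → u ← 0.713246 + 0.41·(-0.087905) = 0.677205
t=2.640000, u=0.677205: f=-0.059056 → u ← 0.677205 + 0.41·(-0.059056) = 0.652992
u(3.05) ≈ 0.6530

0.6530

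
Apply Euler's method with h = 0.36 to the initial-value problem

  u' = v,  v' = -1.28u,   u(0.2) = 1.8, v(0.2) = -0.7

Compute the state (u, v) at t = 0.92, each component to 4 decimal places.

0.9974, -2.2428

Euler on (u,v): u_{n+1} = u_n + h·u', v_{n+1} = v_n + h·v'.
0.200000: (1.800000, -0.700000); f=(-0.700000, -2.304000) → (1.548000, -1.529440)
0.560000: (1.548000, -1.529440); f=(-1.529440, -1.981440) → (0.997402, -2.242758)
(u(0.92), v(0.92)) ≈ (0.9974, -2.2428)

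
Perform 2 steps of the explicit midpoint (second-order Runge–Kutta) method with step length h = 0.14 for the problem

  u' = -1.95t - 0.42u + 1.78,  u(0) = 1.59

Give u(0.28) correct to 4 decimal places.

Midpoint: k1 = f(t_n, u_n); k2 = f(t_n + h/2, u_n + (h/2)·k1); u_{n+1} = u_n + h·k2.
t=0.000000, u=1.590000:
  k1 = f(0.000000, 1.590000) = 1.112200
  k2 = f(0.070000, 1.667854) = 0.943001
  u ← 1.590000 + 0.14·0.943001 = 1.722020
t=0.140000, u=1.722020:
  k1 = f(0.140000, 1.722020) = 0.783752
  k2 = f(0.210000, 1.776883) = 0.624209
  u ← 1.722020 + 0.14·0.624209 = 1.809409
u(0.28) ≈ 1.8094

1.8094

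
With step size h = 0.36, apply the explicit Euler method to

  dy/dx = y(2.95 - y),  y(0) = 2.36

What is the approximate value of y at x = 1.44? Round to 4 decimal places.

2.9500

Euler: y_{n+1} = y_n + h·f(x_n, y_n).
x=0.000000, y=2.360000: f=1.392400 → y ← 2.360000 + 0.36·1.392400 = 2.861264
x=0.360000, y=2.861264: f=0.253897 → y ← 2.861264 + 0.36·0.253897 = 2.952667
x=0.720000, y=2.952667: f=-0.007875 → y ← 2.952667 + 0.36·(-0.007875) = 2.949832
x=1.080000, y=2.949832: f=0.000495 → y ← 2.949832 + 0.36·0.000495 = 2.950010
y(1.44) ≈ 2.9500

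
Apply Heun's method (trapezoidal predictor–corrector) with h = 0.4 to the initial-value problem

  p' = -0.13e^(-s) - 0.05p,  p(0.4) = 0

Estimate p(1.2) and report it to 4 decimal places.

-0.0475

Heun: k1 = f(s_n, p_n); k2 = f(s_n + h, p_n + h·k1); p_{n+1} = p_n + (h/2)·(k1 + k2).
s=0.400000, p=0.000000:
  k1 = f(0.400000, 0.000000) = -0.087142
  k2 = f(0.800000, -0.034857) = -0.056670
  p ← 0.000000 + (0.4/2)·(-0.087142 + (-0.056670)) = -0.028762
s=0.800000, p=-0.028762:
  k1 = f(0.800000, -0.028762) = -0.056975
  k2 = f(1.200000, -0.051552) = -0.036578
  p ← -0.028762 + (0.4/2)·(-0.056975 + (-0.036578)) = -0.047473
p(1.2) ≈ -0.0475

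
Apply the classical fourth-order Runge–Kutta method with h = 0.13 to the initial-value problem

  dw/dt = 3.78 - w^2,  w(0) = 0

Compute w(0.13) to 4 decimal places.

RK4: k1 = f(t_n, w_n); k2 = f(t_n + h/2, w_n + (h/2)·k1); k3 = f(t_n + h/2, w_n + (h/2)·k2); k4 = f(t_n + h, w_n + h·k3); w_{n+1} = w_n + (h/6)·(k1 + 2k2 + 2k3 + k4).
t=0.000000, w=0.000000:
  k1 = f(0.000000, 0.000000) = 3.780000
  k2 = f(0.065000, 0.245700) = 3.719632
  k3 = f(0.065000, 0.241776) = 3.721544
  k4 = f(0.130000, 0.483801) = 3.545937
  w ← 0.000000 + (0.13/6)·(k1 + 2k2 + 2k3 + k4) = 0.481180
w(0.13) ≈ 0.4812

0.4812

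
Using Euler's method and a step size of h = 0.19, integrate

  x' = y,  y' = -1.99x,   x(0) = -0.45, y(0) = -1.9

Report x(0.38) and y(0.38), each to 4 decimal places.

-1.1397, -1.4232

Euler on (x,y): x_{n+1} = x_n + h·x', y_{n+1} = y_n + h·y'.
0.000000: (-0.450000, -1.900000); f=(-1.900000, 0.895500) → (-0.811000, -1.729855)
0.190000: (-0.811000, -1.729855); f=(-1.729855, 1.613890) → (-1.139672, -1.423216)
(x(0.38), y(0.38)) ≈ (-1.1397, -1.4232)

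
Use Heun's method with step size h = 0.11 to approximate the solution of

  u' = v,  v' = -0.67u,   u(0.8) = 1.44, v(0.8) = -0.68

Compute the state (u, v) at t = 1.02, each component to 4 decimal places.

1.2677, -0.8804

Heun on (u,v): k1 = f(t_n, state_n); k2 = f(t_n + h, state_n + h·k1); state_{n+1} = state_n + (h/2)·(k1 + k2).
0.800000: (1.440000, -0.680000)
  k1 = (-0.680000, -0.964800)
  predictor → (1.365200, -0.786128)
  k2 = (-0.786128, -0.914684)
  → (1.359363, -0.783372)
0.910000: (1.359363, -0.783372)
  k1 = (-0.783372, -0.910773)
  predictor → (1.273192, -0.883557)
  k2 = (-0.883557, -0.853039)
  → (1.267682, -0.880381)
(u(1.02), v(1.02)) ≈ (1.2677, -0.8804)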